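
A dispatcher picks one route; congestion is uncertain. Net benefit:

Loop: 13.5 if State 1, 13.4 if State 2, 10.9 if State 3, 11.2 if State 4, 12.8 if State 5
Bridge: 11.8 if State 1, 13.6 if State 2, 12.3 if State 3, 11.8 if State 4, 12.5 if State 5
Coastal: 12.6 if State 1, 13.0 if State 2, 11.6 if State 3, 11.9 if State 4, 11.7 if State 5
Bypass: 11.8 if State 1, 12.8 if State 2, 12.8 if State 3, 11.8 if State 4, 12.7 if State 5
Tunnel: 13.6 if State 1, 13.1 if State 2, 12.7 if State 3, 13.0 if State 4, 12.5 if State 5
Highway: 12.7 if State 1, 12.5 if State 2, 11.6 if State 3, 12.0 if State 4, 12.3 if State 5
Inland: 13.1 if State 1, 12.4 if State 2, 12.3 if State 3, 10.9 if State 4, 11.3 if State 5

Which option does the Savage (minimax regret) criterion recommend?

Column bests: State 1=13.6, State 2=13.6, State 3=12.8, State 4=13.0, State 5=12.8.
Loop regrets: 0.1, 0.2, 1.9, 1.8, 0.0 → max 1.9
Bridge regrets: 1.8, 0.0, 0.5, 1.2, 0.3 → max 1.8
Coastal regrets: 1.0, 0.6, 1.2, 1.1, 1.1 → max 1.2
Bypass regrets: 1.8, 0.8, 0.0, 1.2, 0.1 → max 1.8
Tunnel regrets: 0.0, 0.5, 0.1, 0.0, 0.3 → max 0.5
Highway regrets: 0.9, 1.1, 1.2, 1.0, 0.5 → max 1.2
Inland regrets: 0.5, 1.2, 0.5, 2.1, 1.5 → max 2.1
Smallest max regret = 0.5 → Tunnel.

Tunnel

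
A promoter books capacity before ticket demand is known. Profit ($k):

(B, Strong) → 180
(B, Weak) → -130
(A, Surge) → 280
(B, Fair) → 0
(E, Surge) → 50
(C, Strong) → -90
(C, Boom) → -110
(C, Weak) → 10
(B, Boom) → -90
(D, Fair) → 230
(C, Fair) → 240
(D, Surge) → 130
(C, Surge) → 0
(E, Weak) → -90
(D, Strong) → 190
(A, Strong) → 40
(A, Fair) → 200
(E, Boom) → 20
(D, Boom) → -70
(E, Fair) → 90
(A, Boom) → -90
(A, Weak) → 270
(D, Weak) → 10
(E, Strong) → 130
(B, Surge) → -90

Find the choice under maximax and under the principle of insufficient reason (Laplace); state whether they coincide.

Row maxima: A=280, B=180, C=240, D=230, E=130
Best best-case = 280 → A.
Row averages: A=140, B=-26, C=10, D=98, E=40
Highest average = 140 → A.

maximax → A; laplace → A (agree)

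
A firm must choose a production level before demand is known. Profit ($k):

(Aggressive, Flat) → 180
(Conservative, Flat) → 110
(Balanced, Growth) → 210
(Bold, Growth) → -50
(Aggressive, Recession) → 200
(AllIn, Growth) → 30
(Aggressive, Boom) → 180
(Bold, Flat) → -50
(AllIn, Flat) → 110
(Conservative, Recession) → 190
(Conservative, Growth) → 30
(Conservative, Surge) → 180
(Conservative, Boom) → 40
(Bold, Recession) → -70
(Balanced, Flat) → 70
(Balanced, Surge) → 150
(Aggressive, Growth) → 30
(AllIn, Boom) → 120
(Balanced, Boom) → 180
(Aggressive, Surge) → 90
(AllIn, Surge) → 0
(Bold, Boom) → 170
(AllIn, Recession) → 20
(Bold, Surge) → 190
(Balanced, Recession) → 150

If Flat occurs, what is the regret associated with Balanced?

Best payoff under Flat is 180.
Regret = 180 − 70 = 110.

110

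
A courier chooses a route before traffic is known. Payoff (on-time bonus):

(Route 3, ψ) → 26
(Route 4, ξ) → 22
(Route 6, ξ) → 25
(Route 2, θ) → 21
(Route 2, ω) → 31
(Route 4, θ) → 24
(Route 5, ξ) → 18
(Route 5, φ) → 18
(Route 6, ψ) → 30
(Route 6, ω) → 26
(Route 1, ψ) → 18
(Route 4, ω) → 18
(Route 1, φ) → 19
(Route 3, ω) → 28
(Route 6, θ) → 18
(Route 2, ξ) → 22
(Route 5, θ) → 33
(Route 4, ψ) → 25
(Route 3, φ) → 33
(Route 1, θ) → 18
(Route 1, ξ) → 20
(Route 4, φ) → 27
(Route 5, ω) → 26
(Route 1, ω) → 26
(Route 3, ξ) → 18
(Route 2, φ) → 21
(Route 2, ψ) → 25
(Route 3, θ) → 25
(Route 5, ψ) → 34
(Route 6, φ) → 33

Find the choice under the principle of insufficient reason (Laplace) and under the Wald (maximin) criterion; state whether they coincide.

laplace → Route 6; maximin → Route 2 (disagree)

Row averages: Route 1=20.2, Route 2=24, Route 3=26, Route 4=23.2, Route 5=25.8, Route 6=26.4
Highest average = 26.4 → Route 6.
Row minima: Route 1=18, Route 2=21, Route 3=18, Route 4=18, Route 5=18, Route 6=18
Best worst-case = 21 → Route 2.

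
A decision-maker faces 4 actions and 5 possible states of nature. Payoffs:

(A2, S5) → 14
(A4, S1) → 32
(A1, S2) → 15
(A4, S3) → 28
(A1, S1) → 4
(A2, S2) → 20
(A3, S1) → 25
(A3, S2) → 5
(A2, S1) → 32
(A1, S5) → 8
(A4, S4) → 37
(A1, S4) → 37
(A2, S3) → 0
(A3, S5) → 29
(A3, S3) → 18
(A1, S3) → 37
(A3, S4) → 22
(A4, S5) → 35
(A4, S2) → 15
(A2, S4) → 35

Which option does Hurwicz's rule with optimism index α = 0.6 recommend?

A1: 0.6·37 + 0.4·4 = 23.8
A2: 0.6·35 + 0.4·0 = 21
A3: 0.6·29 + 0.4·5 = 19.4
A4: 0.6·37 + 0.4·15 = 28.2
Highest Hurwicz score = 28.2 → A4.

A4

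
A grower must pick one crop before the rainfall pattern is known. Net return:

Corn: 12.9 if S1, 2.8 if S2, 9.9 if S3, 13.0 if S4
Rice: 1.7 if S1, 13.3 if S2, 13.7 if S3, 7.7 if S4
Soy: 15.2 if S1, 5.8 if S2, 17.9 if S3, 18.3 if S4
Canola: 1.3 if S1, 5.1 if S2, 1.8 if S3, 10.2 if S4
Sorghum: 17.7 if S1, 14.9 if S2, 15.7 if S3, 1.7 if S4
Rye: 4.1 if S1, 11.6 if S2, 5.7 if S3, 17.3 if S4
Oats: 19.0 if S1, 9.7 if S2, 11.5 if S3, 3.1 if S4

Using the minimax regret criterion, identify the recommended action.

Soy

Column bests: S1=19.0, S2=14.9, S3=17.9, S4=18.3.
Corn regrets: 6.1, 12.1, 8.0, 5.3 → max 12.1
Rice regrets: 17.3, 1.6, 4.2, 10.6 → max 17.3
Soy regrets: 3.8, 9.1, 0.0, 0.0 → max 9.1
Canola regrets: 17.7, 9.8, 16.1, 8.1 → max 17.7
Sorghum regrets: 1.3, 0.0, 2.2, 16.6 → max 16.6
Rye regrets: 14.9, 3.3, 12.2, 1.0 → max 14.9
Oats regrets: 0.0, 5.2, 6.4, 15.2 → max 15.2
Smallest max regret = 9.1 → Soy.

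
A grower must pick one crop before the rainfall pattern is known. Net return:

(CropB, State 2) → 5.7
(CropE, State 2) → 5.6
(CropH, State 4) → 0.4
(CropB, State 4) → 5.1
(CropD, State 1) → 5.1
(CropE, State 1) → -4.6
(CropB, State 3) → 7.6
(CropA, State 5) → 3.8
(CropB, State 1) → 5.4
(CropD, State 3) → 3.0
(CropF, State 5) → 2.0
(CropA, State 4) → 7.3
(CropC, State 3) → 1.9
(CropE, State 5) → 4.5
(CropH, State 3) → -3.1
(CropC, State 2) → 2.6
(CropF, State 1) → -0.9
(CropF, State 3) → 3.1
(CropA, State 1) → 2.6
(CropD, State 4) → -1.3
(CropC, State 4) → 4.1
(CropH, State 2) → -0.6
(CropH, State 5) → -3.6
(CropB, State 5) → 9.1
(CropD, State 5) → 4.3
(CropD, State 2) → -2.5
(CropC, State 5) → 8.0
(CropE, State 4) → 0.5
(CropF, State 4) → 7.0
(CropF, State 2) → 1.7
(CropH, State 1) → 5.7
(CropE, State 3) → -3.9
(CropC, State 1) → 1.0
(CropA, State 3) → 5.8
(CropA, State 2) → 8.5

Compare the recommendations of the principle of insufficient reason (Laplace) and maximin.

Row averages: CropH=-0.24, CropA=5.6, CropE=0.42, CropB=6.58, CropF=2.58, CropC=3.52, CropD=1.72
Highest average = 6.58 → CropB.
Row minima: CropH=-3.6, CropA=2.6, CropE=-4.6, CropB=5.1, CropF=-0.9, CropC=1.0, CropD=-2.5
Best worst-case = 5.1 → CropB.

laplace → CropB; maximin → CropB (agree)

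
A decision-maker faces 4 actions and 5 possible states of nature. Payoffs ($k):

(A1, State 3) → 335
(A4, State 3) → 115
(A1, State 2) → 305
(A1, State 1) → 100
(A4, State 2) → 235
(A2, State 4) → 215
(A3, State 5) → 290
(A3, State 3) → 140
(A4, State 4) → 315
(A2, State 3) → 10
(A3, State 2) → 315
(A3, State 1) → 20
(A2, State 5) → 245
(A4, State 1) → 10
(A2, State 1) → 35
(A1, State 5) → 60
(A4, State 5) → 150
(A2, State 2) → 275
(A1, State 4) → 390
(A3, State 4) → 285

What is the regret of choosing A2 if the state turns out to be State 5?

45

Best payoff under State 5 is 290.
Regret = 290 − 245 = 45.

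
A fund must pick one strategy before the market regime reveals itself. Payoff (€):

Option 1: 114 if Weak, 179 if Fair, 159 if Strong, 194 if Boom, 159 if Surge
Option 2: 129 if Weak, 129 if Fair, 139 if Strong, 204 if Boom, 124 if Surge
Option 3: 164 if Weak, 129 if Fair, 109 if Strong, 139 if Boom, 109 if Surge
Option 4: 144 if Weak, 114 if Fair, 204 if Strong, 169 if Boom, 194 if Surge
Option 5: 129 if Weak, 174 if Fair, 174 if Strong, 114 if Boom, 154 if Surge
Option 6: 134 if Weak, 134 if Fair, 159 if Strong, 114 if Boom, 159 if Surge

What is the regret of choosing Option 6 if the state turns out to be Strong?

Best payoff under Strong is 204.
Regret = 204 − 159 = 45.

45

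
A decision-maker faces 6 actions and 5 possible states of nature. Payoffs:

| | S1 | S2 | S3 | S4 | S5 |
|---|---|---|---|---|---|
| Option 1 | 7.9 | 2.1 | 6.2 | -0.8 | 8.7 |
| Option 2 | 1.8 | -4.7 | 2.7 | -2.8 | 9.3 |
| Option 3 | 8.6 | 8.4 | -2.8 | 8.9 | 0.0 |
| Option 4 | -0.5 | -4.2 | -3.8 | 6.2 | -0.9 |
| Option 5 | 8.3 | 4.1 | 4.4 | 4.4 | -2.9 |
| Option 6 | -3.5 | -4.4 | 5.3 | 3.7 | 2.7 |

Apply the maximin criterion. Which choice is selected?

Row minima: Option 1=-0.8, Option 2=-4.7, Option 3=-2.8, Option 4=-4.2, Option 5=-2.9, Option 6=-4.4
Best worst-case = -0.8 → Option 1.

Option 1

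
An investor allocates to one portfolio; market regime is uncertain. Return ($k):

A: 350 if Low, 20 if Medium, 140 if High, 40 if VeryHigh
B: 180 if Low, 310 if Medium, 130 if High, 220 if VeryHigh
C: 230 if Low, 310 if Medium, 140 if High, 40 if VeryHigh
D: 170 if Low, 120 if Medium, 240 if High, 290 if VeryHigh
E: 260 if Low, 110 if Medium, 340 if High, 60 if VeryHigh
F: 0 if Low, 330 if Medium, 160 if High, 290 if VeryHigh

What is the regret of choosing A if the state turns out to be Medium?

Best payoff under Medium is 330.
Regret = 330 − 20 = 310.

310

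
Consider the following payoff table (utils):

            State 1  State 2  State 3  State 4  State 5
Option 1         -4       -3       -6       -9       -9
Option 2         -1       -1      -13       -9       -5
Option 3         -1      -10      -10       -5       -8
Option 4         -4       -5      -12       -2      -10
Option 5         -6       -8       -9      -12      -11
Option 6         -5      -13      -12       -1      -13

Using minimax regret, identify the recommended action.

Option 4

Column bests: State 1=-1, State 2=-1, State 3=-6, State 4=-1, State 5=-5.
Option 1 regrets: 3, 2, 0, 8, 4 → max 8
Option 2 regrets: 0, 0, 7, 8, 0 → max 8
Option 3 regrets: 0, 9, 4, 4, 3 → max 9
Option 4 regrets: 3, 4, 6, 1, 5 → max 6
Option 5 regrets: 5, 7, 3, 11, 6 → max 11
Option 6 regrets: 4, 12, 6, 0, 8 → max 12
Smallest max regret = 6 → Option 4.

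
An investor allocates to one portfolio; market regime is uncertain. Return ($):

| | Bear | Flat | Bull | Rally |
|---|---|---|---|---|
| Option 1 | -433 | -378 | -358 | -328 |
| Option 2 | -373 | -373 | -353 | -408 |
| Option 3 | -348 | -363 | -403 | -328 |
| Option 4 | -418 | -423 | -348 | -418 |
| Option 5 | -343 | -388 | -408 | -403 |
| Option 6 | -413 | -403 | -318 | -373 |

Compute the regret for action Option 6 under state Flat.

Best payoff under Flat is -363.
Regret = -363 − (-403) = 40.

40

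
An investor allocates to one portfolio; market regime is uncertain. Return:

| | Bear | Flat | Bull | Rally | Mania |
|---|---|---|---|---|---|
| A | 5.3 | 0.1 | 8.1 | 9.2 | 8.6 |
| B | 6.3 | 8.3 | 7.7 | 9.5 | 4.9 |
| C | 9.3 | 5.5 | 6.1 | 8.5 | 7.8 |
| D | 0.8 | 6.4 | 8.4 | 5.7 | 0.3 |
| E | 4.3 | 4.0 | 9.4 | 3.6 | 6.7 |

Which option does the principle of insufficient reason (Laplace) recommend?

C

Row averages: A=6.26, B=7.34, C=7.44, D=4.32, E=5.6
Highest average = 7.44 → C.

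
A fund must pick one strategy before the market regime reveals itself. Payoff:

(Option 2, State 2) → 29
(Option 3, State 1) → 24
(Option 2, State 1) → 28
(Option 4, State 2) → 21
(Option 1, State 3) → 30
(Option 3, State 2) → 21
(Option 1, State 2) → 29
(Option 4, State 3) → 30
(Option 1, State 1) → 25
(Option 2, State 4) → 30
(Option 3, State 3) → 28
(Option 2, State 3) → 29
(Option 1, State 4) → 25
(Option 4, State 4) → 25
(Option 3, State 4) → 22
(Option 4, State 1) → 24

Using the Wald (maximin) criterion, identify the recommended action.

Option 2

Row minima: Option 1=25, Option 2=28, Option 3=21, Option 4=21
Best worst-case = 28 → Option 2.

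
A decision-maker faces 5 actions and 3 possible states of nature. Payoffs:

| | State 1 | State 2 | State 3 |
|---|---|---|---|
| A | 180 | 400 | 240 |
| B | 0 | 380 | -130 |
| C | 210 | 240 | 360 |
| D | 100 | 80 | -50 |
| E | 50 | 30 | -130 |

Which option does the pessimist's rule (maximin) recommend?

Row minima: A=180, B=-130, C=210, D=-50, E=-130
Best worst-case = 210 → C.

C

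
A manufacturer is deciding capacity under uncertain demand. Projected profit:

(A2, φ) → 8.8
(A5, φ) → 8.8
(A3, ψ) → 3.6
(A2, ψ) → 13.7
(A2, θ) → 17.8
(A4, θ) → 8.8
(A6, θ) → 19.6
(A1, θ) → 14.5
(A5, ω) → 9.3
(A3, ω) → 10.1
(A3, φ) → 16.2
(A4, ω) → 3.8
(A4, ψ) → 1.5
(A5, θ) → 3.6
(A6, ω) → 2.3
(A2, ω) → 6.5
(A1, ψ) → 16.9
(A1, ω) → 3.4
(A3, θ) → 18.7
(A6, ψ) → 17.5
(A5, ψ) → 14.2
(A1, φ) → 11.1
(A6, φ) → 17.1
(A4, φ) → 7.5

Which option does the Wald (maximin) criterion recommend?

A2

Row minima: A1=3.4, A2=6.5, A3=3.6, A4=1.5, A5=3.6, A6=2.3
Best worst-case = 6.5 → A2.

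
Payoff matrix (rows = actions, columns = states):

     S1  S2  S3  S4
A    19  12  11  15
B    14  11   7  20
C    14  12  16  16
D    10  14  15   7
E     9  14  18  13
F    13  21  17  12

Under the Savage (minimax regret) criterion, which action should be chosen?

Column bests: S1=19, S2=21, S3=18, S4=20.
A regrets: 0, 9, 7, 5 → max 9
B regrets: 5, 10, 11, 0 → max 11
C regrets: 5, 9, 2, 4 → max 9
D regrets: 9, 7, 3, 13 → max 13
E regrets: 10, 7, 0, 7 → max 10
F regrets: 6, 0, 1, 8 → max 8
Smallest max regret = 8 → F.

F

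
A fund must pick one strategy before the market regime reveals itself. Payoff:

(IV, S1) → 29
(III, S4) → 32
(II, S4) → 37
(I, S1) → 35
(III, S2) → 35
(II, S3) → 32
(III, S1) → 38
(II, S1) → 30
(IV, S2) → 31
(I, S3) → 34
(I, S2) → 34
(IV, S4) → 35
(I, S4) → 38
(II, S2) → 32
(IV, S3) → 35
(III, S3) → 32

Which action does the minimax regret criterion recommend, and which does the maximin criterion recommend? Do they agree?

Column bests: S1=38, S2=35, S3=35, S4=38.
I regrets: 3, 1, 1, 0 → max 3
II regrets: 8, 3, 3, 1 → max 8
III regrets: 0, 0, 3, 6 → max 6
IV regrets: 9, 4, 0, 3 → max 9
Smallest max regret = 3 → I.
Row minima: I=34, II=30, III=32, IV=29
Best worst-case = 34 → I.

minimax regret → I; maximin → I (agree)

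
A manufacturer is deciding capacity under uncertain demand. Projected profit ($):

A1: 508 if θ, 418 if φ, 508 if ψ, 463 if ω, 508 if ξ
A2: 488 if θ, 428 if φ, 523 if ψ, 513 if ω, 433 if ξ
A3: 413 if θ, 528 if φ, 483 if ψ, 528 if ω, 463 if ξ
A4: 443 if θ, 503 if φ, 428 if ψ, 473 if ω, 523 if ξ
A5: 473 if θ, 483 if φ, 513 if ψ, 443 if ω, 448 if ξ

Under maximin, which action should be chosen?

Row minima: A1=418, A2=428, A3=413, A4=428, A5=443
Best worst-case = 443 → A5.

A5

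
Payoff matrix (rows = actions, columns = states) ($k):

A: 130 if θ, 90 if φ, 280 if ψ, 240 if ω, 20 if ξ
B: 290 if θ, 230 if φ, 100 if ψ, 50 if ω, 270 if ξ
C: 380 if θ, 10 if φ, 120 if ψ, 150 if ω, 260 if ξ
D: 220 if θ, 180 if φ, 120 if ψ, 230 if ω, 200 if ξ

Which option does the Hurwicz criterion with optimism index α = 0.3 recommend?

D

A: 0.3·280 + 0.7·20 = 98
B: 0.3·290 + 0.7·50 = 122
C: 0.3·380 + 0.7·10 = 121
D: 0.3·230 + 0.7·120 = 153
Highest Hurwicz score = 153 → D.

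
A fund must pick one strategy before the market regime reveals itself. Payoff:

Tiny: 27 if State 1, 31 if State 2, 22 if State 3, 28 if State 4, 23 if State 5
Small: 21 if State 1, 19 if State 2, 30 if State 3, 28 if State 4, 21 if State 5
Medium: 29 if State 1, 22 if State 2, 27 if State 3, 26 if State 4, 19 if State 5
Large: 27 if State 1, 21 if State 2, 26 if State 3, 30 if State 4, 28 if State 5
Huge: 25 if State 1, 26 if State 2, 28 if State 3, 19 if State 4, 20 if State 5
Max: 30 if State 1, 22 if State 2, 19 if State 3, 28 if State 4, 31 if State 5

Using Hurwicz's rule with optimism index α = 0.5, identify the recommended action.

Tiny

Tiny: 0.5·31 + 0.5·22 = 26.5
Small: 0.5·30 + 0.5·19 = 24.5
Medium: 0.5·29 + 0.5·19 = 24
Large: 0.5·30 + 0.5·21 = 25.5
Huge: 0.5·28 + 0.5·19 = 23.5
Max: 0.5·31 + 0.5·19 = 25
Highest Hurwicz score = 26.5 → Tiny.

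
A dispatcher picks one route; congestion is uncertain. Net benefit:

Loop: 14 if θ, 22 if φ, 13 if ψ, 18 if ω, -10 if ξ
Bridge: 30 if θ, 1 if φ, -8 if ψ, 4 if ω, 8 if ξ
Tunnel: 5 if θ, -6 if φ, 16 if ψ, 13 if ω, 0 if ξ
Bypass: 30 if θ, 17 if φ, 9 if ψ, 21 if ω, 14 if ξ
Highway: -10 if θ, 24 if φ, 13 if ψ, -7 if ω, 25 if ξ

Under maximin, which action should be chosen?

Bypass

Row minima: Loop=-10, Bridge=-8, Tunnel=-6, Bypass=9, Highway=-10
Best worst-case = 9 → Bypass.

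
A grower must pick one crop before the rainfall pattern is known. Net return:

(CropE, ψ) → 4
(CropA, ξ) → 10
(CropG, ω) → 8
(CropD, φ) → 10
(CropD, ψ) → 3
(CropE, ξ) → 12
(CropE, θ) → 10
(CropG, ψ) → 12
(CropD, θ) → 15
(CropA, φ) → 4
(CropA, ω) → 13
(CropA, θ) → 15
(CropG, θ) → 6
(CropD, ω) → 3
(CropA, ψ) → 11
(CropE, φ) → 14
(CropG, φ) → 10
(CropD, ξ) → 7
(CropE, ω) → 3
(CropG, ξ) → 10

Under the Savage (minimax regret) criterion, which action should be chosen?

Column bests: θ=15, φ=14, ψ=12, ω=13, ξ=12.
CropE regrets: 5, 0, 8, 10, 0 → max 10
CropD regrets: 0, 4, 9, 10, 5 → max 10
CropA regrets: 0, 10, 1, 0, 2 → max 10
CropG regrets: 9, 4, 0, 5, 2 → max 9
Smallest max regret = 9 → CropG.

CropG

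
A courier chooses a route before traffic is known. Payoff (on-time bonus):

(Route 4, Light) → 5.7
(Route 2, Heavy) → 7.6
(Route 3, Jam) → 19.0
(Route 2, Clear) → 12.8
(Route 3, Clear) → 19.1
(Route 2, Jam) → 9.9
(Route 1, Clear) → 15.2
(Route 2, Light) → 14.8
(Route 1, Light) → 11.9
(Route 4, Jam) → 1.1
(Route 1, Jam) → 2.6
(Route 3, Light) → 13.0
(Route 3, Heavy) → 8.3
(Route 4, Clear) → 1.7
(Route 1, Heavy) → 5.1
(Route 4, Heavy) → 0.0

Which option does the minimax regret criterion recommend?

Route 3

Column bests: Clear=19.1, Light=14.8, Heavy=8.3, Jam=19.0.
Route 1 regrets: 3.9, 2.9, 3.2, 16.4 → max 16.4
Route 2 regrets: 6.3, 0.0, 0.7, 9.1 → max 9.1
Route 3 regrets: 0.0, 1.8, 0.0, 0.0 → max 1.8
Route 4 regrets: 17.4, 9.1, 8.3, 17.9 → max 17.9
Smallest max regret = 1.8 → Route 3.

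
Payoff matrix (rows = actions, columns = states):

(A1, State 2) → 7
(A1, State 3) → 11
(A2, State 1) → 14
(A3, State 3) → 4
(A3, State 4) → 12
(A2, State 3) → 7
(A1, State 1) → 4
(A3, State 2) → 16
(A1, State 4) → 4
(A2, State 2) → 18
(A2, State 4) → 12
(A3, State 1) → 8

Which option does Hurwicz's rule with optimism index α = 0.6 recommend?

A1: 0.6·11 + 0.4·4 = 8.2
A2: 0.6·18 + 0.4·7 = 13.6
A3: 0.6·16 + 0.4·4 = 11.2
Highest Hurwicz score = 13.6 → A2.

A2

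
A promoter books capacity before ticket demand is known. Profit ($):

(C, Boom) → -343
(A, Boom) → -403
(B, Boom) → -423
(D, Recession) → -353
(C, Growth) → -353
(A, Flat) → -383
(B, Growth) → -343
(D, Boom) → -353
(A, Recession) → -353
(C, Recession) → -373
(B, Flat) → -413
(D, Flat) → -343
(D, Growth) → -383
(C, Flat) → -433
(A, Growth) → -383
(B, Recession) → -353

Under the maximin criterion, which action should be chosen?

D

Row minima: A=-403, B=-423, C=-433, D=-383
Best worst-case = -383 → D.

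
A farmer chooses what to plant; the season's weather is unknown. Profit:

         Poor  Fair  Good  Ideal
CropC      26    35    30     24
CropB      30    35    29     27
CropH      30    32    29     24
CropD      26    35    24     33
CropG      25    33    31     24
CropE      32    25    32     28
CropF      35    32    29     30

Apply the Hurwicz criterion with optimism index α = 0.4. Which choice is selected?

CropF

CropC: 0.4·35 + 0.6·24 = 28.4
CropB: 0.4·35 + 0.6·27 = 30.2
CropH: 0.4·32 + 0.6·24 = 27.2
CropD: 0.4·35 + 0.6·24 = 28.4
CropG: 0.4·33 + 0.6·24 = 27.6
CropE: 0.4·32 + 0.6·25 = 27.8
CropF: 0.4·35 + 0.6·29 = 31.4
Highest Hurwicz score = 31.4 → CropF.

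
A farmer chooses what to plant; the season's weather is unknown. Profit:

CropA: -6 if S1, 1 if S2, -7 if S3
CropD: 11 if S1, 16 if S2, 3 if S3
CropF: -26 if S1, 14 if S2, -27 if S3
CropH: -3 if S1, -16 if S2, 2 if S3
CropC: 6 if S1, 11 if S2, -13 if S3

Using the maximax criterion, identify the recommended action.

CropD

Row maxima: CropA=1, CropD=16, CropF=14, CropH=2, CropC=11
Best best-case = 16 → CropD.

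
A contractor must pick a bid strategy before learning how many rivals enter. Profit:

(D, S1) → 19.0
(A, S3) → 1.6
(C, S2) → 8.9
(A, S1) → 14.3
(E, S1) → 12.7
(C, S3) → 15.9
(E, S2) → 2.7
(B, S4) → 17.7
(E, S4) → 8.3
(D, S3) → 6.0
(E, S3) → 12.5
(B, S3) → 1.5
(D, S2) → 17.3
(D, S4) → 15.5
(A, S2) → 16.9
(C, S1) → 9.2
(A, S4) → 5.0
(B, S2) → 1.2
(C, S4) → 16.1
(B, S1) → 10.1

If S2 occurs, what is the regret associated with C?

Best payoff under S2 is 17.3.
Regret = 17.3 − 8.9 = 8.4.

8.4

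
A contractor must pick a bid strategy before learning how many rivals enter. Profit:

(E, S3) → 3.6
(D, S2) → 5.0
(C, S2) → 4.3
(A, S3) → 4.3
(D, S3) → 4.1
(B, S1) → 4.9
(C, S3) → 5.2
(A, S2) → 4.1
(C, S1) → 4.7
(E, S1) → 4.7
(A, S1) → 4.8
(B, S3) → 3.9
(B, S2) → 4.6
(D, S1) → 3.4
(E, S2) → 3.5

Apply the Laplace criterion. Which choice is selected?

Row averages: A=4.4, B=67/15, C=71/15, D=25/6, E=59/15
Highest average = 71/15 → C.

C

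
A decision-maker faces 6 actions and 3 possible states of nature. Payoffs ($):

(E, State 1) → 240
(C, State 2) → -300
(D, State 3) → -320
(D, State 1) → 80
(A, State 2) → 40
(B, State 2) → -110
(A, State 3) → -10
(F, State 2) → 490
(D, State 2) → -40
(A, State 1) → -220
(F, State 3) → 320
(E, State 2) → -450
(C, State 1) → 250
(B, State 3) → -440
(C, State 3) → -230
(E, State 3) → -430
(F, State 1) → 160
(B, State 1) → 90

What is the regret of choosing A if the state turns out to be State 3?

Best payoff under State 3 is 320.
Regret = 320 − (-10) = 330.

330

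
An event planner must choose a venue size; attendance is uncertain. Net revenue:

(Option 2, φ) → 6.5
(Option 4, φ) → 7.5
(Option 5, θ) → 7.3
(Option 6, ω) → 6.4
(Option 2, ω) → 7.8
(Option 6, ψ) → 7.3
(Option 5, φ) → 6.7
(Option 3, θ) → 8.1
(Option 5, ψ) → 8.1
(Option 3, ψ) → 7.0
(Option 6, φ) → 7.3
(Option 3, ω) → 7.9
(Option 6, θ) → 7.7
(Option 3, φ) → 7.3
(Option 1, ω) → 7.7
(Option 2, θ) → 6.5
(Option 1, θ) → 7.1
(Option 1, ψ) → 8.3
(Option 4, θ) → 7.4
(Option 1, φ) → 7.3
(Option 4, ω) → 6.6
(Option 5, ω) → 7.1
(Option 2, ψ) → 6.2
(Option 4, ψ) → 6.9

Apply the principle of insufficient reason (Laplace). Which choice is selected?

Row averages: Option 1=7.6, Option 2=6.75, Option 3=7.575, Option 4=7.1, Option 5=7.3, Option 6=7.175
Highest average = 7.6 → Option 1.

Option 1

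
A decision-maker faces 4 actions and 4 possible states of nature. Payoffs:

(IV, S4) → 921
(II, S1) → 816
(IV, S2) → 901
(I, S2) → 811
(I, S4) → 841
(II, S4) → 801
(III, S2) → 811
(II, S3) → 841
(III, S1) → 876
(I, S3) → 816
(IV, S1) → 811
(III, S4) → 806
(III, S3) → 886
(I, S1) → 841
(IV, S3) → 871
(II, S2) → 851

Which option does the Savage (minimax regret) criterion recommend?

Column bests: S1=876, S2=901, S3=886, S4=921.
I regrets: 35, 90, 70, 80 → max 90
II regrets: 60, 50, 45, 120 → max 120
III regrets: 0, 90, 0, 115 → max 115
IV regrets: 65, 0, 15, 0 → max 65
Smallest max regret = 65 → IV.

IV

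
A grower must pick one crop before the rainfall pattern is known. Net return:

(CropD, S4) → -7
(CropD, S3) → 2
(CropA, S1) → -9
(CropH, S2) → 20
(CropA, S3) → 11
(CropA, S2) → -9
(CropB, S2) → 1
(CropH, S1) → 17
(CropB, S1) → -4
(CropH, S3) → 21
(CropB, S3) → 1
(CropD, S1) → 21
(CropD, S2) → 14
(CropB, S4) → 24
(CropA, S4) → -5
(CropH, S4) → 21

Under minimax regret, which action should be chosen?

CropH

Column bests: S1=21, S2=20, S3=21, S4=24.
CropD regrets: 0, 6, 19, 31 → max 31
CropB regrets: 25, 19, 20, 0 → max 25
CropA regrets: 30, 29, 10, 29 → max 30
CropH regrets: 4, 0, 0, 3 → max 4
Smallest max regret = 4 → CropH.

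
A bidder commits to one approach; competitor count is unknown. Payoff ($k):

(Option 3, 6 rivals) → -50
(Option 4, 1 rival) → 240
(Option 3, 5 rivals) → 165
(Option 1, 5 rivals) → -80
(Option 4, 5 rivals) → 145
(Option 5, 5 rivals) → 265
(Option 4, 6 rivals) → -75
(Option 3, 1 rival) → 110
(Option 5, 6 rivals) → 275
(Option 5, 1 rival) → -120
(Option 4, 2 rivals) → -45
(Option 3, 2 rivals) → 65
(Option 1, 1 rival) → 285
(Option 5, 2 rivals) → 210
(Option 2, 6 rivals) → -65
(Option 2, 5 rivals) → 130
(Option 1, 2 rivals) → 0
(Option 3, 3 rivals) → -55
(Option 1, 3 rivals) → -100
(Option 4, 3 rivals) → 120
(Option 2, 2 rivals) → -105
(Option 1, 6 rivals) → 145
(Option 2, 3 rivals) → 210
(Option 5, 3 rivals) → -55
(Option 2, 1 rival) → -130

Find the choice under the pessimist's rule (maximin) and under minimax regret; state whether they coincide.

Row minima: Option 1=-100, Option 2=-130, Option 3=-55, Option 4=-75, Option 5=-120
Best worst-case = -55 → Option 3.
Column bests: 1 rival=285, 2 rivals=210, 3 rivals=210, 5 rivals=265, 6 rivals=275.
Option 1 regrets: 0, 210, 310, 345, 130 → max 345
Option 2 regrets: 415, 315, 0, 135, 340 → max 415
Option 3 regrets: 175, 145, 265, 100, 325 → max 325
Option 4 regrets: 45, 255, 90, 120, 350 → max 350
Option 5 regrets: 405, 0, 265, 0, 0 → max 405
Smallest max regret = 325 → Option 3.

maximin → Option 3; minimax regret → Option 3 (agree)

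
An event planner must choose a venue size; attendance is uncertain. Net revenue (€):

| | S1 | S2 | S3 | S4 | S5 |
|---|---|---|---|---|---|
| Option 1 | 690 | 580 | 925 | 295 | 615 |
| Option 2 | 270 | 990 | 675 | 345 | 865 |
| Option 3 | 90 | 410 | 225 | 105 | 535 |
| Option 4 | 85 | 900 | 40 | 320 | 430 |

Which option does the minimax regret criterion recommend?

Option 1

Column bests: S1=690, S2=990, S3=925, S4=345, S5=865.
Option 1 regrets: 0, 410, 0, 50, 250 → max 410
Option 2 regrets: 420, 0, 250, 0, 0 → max 420
Option 3 regrets: 600, 580, 700, 240, 330 → max 700
Option 4 regrets: 605, 90, 885, 25, 435 → max 885
Smallest max regret = 410 → Option 1.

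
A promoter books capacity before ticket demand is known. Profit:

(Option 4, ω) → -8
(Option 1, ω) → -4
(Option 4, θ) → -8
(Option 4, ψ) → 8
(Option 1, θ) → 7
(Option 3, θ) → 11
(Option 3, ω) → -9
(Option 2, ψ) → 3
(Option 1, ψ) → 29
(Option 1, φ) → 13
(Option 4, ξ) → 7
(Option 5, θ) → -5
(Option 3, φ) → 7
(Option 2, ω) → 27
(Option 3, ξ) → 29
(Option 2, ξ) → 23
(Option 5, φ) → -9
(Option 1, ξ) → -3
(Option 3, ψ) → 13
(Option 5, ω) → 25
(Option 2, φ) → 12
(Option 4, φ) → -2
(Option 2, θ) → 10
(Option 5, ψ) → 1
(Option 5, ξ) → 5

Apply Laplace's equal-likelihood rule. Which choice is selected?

Row averages: Option 1=8.4, Option 2=15, Option 3=10.2, Option 4=-0.6, Option 5=3.4
Highest average = 15 → Option 2.

Option 2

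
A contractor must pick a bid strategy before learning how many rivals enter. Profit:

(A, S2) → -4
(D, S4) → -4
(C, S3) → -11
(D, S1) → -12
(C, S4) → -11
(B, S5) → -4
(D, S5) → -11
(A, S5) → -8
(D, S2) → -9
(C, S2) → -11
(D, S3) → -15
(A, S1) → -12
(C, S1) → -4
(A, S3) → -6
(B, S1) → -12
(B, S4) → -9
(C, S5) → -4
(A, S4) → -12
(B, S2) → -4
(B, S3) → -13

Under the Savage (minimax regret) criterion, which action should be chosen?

Column bests: S1=-4, S2=-4, S3=-6, S4=-4, S5=-4.
A regrets: 8, 0, 0, 8, 4 → max 8
B regrets: 8, 0, 7, 5, 0 → max 8
C regrets: 0, 7, 5, 7, 0 → max 7
D regrets: 8, 5, 9, 0, 7 → max 9
Smallest max regret = 7 → C.

C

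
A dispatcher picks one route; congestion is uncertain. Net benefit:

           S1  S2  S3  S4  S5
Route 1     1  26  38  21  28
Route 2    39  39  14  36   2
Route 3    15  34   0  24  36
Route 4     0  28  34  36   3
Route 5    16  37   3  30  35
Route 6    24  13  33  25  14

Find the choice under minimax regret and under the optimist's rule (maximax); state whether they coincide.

minimax regret → Route 6; maximax → Route 2 (disagree)

Column bests: S1=39, S2=39, S3=38, S4=36, S5=36.
Route 1 regrets: 38, 13, 0, 15, 8 → max 38
Route 2 regrets: 0, 0, 24, 0, 34 → max 34
Route 3 regrets: 24, 5, 38, 12, 0 → max 38
Route 4 regrets: 39, 11, 4, 0, 33 → max 39
Route 5 regrets: 23, 2, 35, 6, 1 → max 35
Route 6 regrets: 15, 26, 5, 11, 22 → max 26
Smallest max regret = 26 → Route 6.
Row maxima: Route 1=38, Route 2=39, Route 3=36, Route 4=36, Route 5=37, Route 6=33
Best best-case = 39 → Route 2.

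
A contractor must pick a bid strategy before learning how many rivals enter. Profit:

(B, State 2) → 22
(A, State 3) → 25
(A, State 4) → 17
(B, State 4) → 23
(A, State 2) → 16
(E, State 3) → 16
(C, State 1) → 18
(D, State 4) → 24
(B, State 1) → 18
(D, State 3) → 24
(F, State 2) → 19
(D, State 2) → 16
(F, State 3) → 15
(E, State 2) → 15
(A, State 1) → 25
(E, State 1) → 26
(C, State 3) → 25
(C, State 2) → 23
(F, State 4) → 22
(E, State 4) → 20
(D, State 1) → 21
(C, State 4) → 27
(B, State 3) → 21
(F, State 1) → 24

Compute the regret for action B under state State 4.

4

Best payoff under State 4 is 27.
Regret = 27 − 23 = 4.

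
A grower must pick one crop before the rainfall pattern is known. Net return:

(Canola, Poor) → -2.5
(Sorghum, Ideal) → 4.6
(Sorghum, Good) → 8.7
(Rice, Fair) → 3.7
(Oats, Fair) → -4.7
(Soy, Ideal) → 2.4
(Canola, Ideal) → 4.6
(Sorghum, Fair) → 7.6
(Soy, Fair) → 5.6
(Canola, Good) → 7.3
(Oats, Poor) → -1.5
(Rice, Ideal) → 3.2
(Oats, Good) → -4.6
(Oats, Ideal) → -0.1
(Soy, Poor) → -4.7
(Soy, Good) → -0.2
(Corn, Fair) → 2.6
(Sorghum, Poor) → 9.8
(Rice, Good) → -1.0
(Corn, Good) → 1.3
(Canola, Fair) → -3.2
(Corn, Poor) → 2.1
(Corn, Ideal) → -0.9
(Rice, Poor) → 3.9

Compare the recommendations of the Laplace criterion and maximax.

Row averages: Soy=0.775, Oats=-2.725, Corn=1.275, Sorghum=7.675, Canola=1.55, Rice=2.45
Highest average = 7.675 → Sorghum.
Row maxima: Soy=5.6, Oats=-0.1, Corn=2.6, Sorghum=9.8, Canola=7.3, Rice=3.9
Best best-case = 9.8 → Sorghum.

laplace → Sorghum; maximax → Sorghum (agree)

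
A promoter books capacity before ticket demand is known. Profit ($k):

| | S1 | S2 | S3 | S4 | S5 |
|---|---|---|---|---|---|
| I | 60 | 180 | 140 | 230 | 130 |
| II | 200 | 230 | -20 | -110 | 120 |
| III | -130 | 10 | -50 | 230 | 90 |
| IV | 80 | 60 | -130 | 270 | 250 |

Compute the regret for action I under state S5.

Best payoff under S5 is 250.
Regret = 250 − 130 = 120.

120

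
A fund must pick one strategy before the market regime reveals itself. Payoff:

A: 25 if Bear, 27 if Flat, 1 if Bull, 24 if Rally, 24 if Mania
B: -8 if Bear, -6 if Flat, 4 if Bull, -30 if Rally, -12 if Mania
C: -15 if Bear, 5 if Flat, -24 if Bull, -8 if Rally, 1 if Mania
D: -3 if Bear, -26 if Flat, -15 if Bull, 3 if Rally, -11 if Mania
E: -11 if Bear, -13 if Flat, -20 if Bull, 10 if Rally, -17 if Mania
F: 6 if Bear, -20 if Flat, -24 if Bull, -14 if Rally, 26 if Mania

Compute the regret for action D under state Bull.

19

Best payoff under Bull is 4.
Regret = 4 − (-15) = 19.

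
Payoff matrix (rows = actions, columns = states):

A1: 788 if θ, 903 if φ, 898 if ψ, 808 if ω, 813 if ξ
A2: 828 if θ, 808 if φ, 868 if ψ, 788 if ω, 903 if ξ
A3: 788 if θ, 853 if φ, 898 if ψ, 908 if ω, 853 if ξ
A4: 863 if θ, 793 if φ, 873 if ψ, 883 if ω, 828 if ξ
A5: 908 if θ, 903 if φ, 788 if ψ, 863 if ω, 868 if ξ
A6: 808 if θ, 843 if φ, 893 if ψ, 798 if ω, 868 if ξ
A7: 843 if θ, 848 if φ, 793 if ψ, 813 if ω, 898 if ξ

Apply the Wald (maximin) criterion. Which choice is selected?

Row minima: A1=788, A2=788, A3=788, A4=793, A5=788, A6=798, A7=793
Best worst-case = 798 → A6.

A6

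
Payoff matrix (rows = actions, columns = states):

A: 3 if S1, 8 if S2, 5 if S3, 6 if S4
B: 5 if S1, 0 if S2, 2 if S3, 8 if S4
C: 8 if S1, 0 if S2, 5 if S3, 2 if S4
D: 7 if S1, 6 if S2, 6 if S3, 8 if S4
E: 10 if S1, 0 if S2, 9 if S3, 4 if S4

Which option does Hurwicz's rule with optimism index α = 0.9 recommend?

E

A: 0.9·8 + 0.1·3 = 7.5
B: 0.9·8 + 0.1·0 = 7.2
C: 0.9·8 + 0.1·0 = 7.2
D: 0.9·8 + 0.1·6 = 7.8
E: 0.9·10 + 0.1·0 = 9
Highest Hurwicz score = 9 → E.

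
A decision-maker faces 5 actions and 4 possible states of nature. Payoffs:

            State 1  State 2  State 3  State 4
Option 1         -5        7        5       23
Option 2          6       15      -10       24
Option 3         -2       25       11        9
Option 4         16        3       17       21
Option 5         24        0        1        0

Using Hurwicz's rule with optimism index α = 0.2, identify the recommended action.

Option 4

Option 1: 0.2·23 + 0.8·(-5) = 0.6
Option 2: 0.2·24 + 0.8·(-10) = -3.2
Option 3: 0.2·25 + 0.8·(-2) = 3.4
Option 4: 0.2·21 + 0.8·3 = 6.6
Option 5: 0.2·24 + 0.8·0 = 4.8
Highest Hurwicz score = 6.6 → Option 4.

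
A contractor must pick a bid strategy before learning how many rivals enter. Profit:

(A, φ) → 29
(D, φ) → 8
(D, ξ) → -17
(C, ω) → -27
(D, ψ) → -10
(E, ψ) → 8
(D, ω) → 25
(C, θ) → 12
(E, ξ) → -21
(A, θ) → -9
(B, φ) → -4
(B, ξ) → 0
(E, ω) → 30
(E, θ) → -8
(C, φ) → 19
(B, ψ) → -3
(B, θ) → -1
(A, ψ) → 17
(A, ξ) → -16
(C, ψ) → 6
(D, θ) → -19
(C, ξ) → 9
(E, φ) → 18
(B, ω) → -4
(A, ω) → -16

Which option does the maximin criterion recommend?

B

Row minima: A=-16, B=-4, C=-27, D=-19, E=-21
Best worst-case = -4 → B.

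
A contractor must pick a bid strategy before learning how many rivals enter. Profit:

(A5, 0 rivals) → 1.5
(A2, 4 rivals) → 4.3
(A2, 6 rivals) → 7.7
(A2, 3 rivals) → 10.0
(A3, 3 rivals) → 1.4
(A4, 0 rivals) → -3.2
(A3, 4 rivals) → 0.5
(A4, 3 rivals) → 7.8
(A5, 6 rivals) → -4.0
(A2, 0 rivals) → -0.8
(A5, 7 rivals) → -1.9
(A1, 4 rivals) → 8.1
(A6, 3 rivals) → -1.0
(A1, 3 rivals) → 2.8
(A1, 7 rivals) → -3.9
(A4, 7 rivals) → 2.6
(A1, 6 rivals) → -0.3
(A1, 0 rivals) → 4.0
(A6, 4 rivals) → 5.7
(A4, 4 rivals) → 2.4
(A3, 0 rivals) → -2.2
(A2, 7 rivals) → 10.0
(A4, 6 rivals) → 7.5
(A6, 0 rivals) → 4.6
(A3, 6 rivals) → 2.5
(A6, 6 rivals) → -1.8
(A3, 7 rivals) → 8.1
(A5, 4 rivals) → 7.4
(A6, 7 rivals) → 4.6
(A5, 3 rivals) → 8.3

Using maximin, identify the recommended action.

Row minima: A1=-3.9, A2=-0.8, A3=-2.2, A4=-3.2, A5=-4.0, A6=-1.8
Best worst-case = -0.8 → A2.

A2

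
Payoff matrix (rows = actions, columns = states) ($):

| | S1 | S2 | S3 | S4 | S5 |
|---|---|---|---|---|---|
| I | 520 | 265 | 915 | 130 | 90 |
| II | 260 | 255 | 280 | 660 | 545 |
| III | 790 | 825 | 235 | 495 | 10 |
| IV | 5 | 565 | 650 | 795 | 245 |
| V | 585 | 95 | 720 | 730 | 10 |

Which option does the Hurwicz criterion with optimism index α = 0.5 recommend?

I

I: 0.5·915 + 0.5·90 = 502.5
II: 0.5·660 + 0.5·255 = 457.5
III: 0.5·825 + 0.5·10 = 417.5
IV: 0.5·795 + 0.5·5 = 400
V: 0.5·730 + 0.5·10 = 370
Highest Hurwicz score = 502.5 → I.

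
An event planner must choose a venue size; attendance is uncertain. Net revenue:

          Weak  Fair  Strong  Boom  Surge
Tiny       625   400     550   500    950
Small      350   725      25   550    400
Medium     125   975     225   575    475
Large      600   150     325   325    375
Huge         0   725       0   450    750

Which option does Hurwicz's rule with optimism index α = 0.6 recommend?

Tiny: 0.6·950 + 0.4·400 = 730
Small: 0.6·725 + 0.4·25 = 445
Medium: 0.6·975 + 0.4·125 = 635
Large: 0.6·600 + 0.4·150 = 420
Huge: 0.6·750 + 0.4·0 = 450
Highest Hurwicz score = 730 → Tiny.

Tiny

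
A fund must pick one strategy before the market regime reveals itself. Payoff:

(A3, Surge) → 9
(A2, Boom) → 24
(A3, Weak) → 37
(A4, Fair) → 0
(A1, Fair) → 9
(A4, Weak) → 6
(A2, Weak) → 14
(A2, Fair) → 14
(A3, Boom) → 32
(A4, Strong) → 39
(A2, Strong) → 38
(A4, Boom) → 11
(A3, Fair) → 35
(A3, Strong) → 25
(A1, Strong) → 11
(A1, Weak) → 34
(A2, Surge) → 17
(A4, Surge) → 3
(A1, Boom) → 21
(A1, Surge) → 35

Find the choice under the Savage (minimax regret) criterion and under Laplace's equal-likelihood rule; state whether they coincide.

Column bests: Weak=37, Fair=35, Strong=39, Boom=32, Surge=35.
A1 regrets: 3, 26, 28, 11, 0 → max 28
A2 regrets: 23, 21, 1, 8, 18 → max 23
A3 regrets: 0, 0, 14, 0, 26 → max 26
A4 regrets: 31, 35, 0, 21, 32 → max 35
Smallest max regret = 23 → A2.
Row averages: A1=22, A2=21.4, A3=27.6, A4=11.8
Highest average = 27.6 → A3.

minimax regret → A2; laplace → A3 (disagree)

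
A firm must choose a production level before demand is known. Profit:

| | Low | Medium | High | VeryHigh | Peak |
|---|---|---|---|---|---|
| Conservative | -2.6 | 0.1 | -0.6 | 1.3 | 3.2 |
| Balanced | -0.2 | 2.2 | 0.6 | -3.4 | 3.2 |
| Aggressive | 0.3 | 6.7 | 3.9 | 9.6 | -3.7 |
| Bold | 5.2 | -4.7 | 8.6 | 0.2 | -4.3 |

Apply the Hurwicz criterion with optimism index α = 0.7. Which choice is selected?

Aggressive

Conservative: 0.7·3.2 + 0.3·(-2.6) = 1.46
Balanced: 0.7·3.2 + 0.3·(-3.4) = 1.22
Aggressive: 0.7·9.6 + 0.3·(-3.7) = 5.61
Bold: 0.7·8.6 + 0.3·(-4.7) = 4.61
Highest Hurwicz score = 5.61 → Aggressive.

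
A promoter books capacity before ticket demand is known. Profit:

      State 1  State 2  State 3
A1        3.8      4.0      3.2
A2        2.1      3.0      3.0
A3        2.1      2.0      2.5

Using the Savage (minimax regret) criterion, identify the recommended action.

Column bests: State 1=3.8, State 2=4.0, State 3=3.2.
A1 regrets: 0.0, 0.0, 0.0 → max 0.0
A2 regrets: 1.7, 1.0, 0.2 → max 1.7
A3 regrets: 1.7, 2.0, 0.7 → max 2.0
Smallest max regret = 0.0 → A1.

A1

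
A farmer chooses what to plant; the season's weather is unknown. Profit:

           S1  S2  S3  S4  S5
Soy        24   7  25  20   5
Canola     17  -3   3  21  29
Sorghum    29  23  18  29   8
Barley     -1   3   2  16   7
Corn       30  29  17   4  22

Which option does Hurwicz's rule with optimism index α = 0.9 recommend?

Soy: 0.9·25 + 0.1·5 = 23
Canola: 0.9·29 + 0.1·(-3) = 25.8
Sorghum: 0.9·29 + 0.1·8 = 26.9
Barley: 0.9·16 + 0.1·(-1) = 14.3
Corn: 0.9·30 + 0.1·4 = 27.4
Highest Hurwicz score = 27.4 → Corn.

Corn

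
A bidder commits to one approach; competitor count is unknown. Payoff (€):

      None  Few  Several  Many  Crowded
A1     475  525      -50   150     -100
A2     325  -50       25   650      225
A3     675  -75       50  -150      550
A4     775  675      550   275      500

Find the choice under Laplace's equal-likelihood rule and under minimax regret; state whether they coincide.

laplace → A4; minimax regret → A4 (agree)

Row averages: A1=200, A2=235, A3=210, A4=555
Highest average = 555 → A4.
Column bests: None=775, Few=675, Several=550, Many=650, Crowded=550.
A1 regrets: 300, 150, 600, 500, 650 → max 650
A2 regrets: 450, 725, 525, 0, 325 → max 725
A3 regrets: 100, 750, 500, 800, 0 → max 800
A4 regrets: 0, 0, 0, 375, 50 → max 375
Smallest max regret = 375 → A4.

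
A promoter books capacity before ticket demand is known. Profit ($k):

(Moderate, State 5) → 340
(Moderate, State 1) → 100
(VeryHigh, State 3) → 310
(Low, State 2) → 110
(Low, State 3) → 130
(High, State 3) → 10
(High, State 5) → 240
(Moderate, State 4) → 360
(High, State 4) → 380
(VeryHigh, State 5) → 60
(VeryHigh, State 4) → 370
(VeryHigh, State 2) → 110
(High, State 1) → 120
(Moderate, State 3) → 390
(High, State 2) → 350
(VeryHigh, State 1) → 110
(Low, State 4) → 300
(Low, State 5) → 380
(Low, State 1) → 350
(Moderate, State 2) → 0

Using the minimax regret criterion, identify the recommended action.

Column bests: State 1=350, State 2=350, State 3=390, State 4=380, State 5=380.
Low regrets: 0, 240, 260, 80, 0 → max 260
Moderate regrets: 250, 350, 0, 20, 40 → max 350
High regrets: 230, 0, 380, 0, 140 → max 380
VeryHigh regrets: 240, 240, 80, 10, 320 → max 320
Smallest max regret = 260 → Low.

Low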